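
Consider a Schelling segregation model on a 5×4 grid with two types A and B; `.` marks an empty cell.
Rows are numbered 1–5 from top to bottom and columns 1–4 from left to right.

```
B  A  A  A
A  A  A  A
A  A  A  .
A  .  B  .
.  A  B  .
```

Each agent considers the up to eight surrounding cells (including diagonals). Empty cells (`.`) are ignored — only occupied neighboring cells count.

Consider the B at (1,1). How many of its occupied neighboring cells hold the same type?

0

Occupied neighbors of (1,1): (1,2)=A, (2,1)=A, (2,2)=A.
Same type (B): 0 of 3.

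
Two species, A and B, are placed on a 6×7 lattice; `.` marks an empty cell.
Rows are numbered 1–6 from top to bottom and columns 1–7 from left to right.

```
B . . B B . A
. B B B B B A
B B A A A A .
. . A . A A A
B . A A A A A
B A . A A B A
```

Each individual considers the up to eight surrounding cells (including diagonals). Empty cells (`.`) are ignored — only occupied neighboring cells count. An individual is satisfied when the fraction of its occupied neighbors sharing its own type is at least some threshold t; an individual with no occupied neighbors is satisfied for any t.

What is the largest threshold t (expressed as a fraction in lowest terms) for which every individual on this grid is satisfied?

Row 1: (1,1)B 1/1 · (1,4)B 4/4 · (1,5)B 4/4 · (1,7)A 1/2
Row 2: (2,2)B 4/5 · (2,3)B 4/6 · (2,4)B 4/7 · (2,5)B 4/7 · (2,6)B 2/6 · (2,7)A 2/3
Row 3: (3,1)B 2/2 · (3,2)B 3/5 · (3,3)A 2/6 · (3,4)A 4/7 · (3,5)A 4/7 · (3,6)A 5/7
Row 4: (4,3)A 4/5 · (4,5)A 7/7 · (4,6)A 7/7 · (4,7)A 4/4
Row 5: (5,1)B 1/2 · (5,3)A 4/4 · (5,4)A 6/6 · (5,5)A 6/7 · (5,6)A 7/8 · (5,7)A 4/5
Row 6: (6,1)B 1/2 · (6,2)A 1/3 · (6,4)A 4/4 · (6,5)A 4/5 · (6,6)B 0/5 · (6,7)A 2/3
The smallest same-type fraction is 0/5 at (6,6), which reduces to 0/1. Any threshold above that leaves this individual unsatisfied.

0/1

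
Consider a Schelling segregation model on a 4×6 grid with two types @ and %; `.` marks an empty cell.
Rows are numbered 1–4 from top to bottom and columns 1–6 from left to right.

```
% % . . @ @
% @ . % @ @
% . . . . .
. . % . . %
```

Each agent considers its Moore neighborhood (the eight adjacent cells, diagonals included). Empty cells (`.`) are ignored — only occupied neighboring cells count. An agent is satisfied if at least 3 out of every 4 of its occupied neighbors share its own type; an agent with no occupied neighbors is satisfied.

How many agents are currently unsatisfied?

5

(1,1)% 2/3 not
(1,2)% 2/3 not
(1,5)@ 3/4 satisfied
(1,6)@ 3/3 satisfied
(2,1)% 3/4 satisfied
(2,2)@ 0/4 not
(2,4)% 0/2 not
(2,5)@ 3/4 satisfied
(2,6)@ 3/3 satisfied
(3,1)% 1/2 not
(4,3)% 0/0 satisfied
(4,6)% 0/0 satisfied
Unsatisfied: (1,1), (1,2), (2,2), (2,4), (3,1) — 5 in total.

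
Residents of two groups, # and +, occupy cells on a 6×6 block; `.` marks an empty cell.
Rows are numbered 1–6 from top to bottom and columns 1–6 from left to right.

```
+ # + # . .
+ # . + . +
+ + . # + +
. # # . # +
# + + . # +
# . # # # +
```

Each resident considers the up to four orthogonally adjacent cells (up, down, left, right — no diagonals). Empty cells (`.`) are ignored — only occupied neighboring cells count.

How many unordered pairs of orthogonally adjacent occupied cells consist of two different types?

17

Scan each occupied cell's neighbors to the right and below so each pair is counted once.
Row 1: +(1,1)–#(1,2)≠ +(1,1)–+(2,1)= #(1,2)–+(1,3)≠ #(1,2)–#(2,2)= +(1,3)–#(1,4)≠ #(1,4)–+(2,4)≠  → 4/6 unlike.
Row 2: +(2,1)–#(2,2)≠ +(2,1)–+(3,1)= #(2,2)–+(3,2)≠ +(2,4)–#(3,4)≠ +(2,6)–+(3,6)=  → 3/5 unlike.
Row 3: +(3,1)–+(3,2)= +(3,2)–#(4,2)≠ #(3,4)–+(3,5)≠ +(3,5)–+(3,6)= +(3,5)–#(4,5)≠ +(3,6)–+(4,6)=  → 3/6 unlike.
Row 4: #(4,2)–#(4,3)= #(4,2)–+(5,2)≠ #(4,3)–+(5,3)≠ #(4,5)–+(4,6)≠ #(4,5)–#(5,5)= +(4,6)–+(5,6)=  → 3/6 unlike.
Row 5: #(5,1)–+(5,2)≠ #(5,1)–#(6,1)= +(5,2)–+(5,3)= +(5,3)–#(6,3)≠ #(5,5)–+(5,6)≠ #(5,5)–#(6,5)= +(5,6)–+(6,6)=  → 3/7 unlike.
Row 6: #(6,3)–#(6,4)= #(6,4)–#(6,5)= #(6,5)–+(6,6)≠  → 1/3 unlike.
Total adjacent occupied pairs: 33; unlike-type pairs: 17.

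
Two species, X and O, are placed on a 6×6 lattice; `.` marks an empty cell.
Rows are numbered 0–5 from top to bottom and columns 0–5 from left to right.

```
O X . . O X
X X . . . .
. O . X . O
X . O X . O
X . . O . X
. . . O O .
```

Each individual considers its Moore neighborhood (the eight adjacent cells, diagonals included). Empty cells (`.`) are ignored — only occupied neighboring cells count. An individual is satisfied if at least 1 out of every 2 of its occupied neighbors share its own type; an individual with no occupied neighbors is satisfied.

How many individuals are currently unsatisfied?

6

Row 0: (0,0)O 0/3 not · (0,1)X 2/3 satisfied · (0,4)O 0/1 not · (0,5)X 0/1 not
Row 1: (1,0)X 2/4 satisfied · (1,1)X 2/4 satisfied
Row 2: (2,1)O 1/4 not · (2,3)X 1/2 satisfied · (2,5)O 1/1 satisfied
Row 3: (3,0)X 1/2 satisfied · (3,2)O 2/4 satisfied · (3,3)X 1/3 not · (3,5)O 1/2 satisfied
Row 4: (4,0)X 1/1 satisfied · (4,3)O 3/4 satisfied · (4,5)X 0/2 not
Row 5: (5,3)O 2/2 satisfied · (5,4)O 2/3 satisfied
Unsatisfied: (0,0), (0,4), (0,5), (2,1), (3,3), (4,5) — 6 in total.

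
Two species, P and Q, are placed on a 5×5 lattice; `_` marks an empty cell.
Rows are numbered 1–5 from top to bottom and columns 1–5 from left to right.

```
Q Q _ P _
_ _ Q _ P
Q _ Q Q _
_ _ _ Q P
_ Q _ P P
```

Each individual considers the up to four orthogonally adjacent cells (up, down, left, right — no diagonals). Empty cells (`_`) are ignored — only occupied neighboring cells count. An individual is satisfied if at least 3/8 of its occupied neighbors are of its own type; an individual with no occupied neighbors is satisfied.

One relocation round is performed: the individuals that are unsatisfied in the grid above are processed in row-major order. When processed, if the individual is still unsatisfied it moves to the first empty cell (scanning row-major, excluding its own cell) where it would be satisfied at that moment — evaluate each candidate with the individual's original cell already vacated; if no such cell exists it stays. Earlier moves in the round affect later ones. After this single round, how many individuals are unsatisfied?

Initially unsatisfied (in order): (4,4).
  (4,4) → (1,3).
Resulting grid:
Q Q Q P _
_ _ Q _ P
Q _ Q Q _
_ _ _ _ P
_ Q _ P P
Unsatisfied now: (1,4).

1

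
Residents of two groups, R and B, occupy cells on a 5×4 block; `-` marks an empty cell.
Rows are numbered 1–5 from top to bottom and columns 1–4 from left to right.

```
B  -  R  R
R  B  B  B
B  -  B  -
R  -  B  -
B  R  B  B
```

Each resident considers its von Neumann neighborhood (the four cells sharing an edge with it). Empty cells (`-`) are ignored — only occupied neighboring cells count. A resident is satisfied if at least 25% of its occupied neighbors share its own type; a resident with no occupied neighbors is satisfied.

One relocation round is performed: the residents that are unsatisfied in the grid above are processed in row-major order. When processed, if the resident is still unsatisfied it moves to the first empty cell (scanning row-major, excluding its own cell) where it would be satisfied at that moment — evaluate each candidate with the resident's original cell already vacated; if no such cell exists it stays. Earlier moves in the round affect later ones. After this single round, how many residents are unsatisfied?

0

Initially unsatisfied (in order): (1,1), (2,1), (3,1), (4,1), (5,1), (5,2).
  (1,1) → (1,2).
  (2,1) → (4,2).
  (3,1) → (1,1).
  (4,1): now satisfied by earlier moves; stays.
  (5,1) → (2,1).
  (5,2): now satisfied by earlier moves; stays.
Resulting grid:
B B R R
B B B B
- - B -
R R B -
- R B B
All satisfied now.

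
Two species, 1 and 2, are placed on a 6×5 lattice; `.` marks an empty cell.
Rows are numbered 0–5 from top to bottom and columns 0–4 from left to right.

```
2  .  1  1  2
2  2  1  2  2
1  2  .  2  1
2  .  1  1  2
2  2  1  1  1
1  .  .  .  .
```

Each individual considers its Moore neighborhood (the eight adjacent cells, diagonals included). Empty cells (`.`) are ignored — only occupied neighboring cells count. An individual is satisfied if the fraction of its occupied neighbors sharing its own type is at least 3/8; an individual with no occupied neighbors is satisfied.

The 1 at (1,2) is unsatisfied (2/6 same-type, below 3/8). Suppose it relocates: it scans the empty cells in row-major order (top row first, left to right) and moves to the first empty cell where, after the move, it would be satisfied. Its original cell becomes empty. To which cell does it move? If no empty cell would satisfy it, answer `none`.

(3,1)

Vacating (1,2). Empty cells in order:
  (0,1): 1/4 same-type → still unsatisfied.
  (2,2): 2/6 same-type → still unsatisfied.
  (3,1): 3/7 same-type → satisfied — stop here.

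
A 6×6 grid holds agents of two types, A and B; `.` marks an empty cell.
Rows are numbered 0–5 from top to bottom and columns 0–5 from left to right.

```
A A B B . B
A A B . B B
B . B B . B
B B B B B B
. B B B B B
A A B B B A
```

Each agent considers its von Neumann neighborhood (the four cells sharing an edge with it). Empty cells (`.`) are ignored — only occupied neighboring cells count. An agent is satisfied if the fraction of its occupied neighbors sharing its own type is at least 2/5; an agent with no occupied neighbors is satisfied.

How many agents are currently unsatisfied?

2

(0,0)A 2/2 ✓
(0,1)A 2/3 ✓
(0,2)B 2/3 ✓
(0,3)B 1/1 ✓
(0,5)B 1/1 ✓
(1,0)A 2/3 ✓
(1,1)A 2/3 ✓
(1,2)B 2/3 ✓
(1,4)B 1/1 ✓
(1,5)B 3/3 ✓
(2,0)B 1/2 ✓
(2,2)B 3/3 ✓
(2,3)B 2/2 ✓
(2,5)B 2/2 ✓
(3,0)B 2/2 ✓
(3,1)B 3/3 ✓
(3,2)B 4/4 ✓
(3,3)B 4/4 ✓
(3,4)B 3/3 ✓
(3,5)B 3/3 ✓
(4,1)B 2/3 ✓
(4,2)B 4/4 ✓
(4,3)B 4/4 ✓
(4,4)B 4/4 ✓
(4,5)B 2/3 ✓
(5,0)A 1/1 ✓
(5,1)A 1/3 ✗
(5,2)B 2/3 ✓
(5,3)B 3/3 ✓
(5,4)B 2/3 ✓
(5,5)A 0/2 ✗
Unsatisfied: (5,1), (5,5) — 2 in total.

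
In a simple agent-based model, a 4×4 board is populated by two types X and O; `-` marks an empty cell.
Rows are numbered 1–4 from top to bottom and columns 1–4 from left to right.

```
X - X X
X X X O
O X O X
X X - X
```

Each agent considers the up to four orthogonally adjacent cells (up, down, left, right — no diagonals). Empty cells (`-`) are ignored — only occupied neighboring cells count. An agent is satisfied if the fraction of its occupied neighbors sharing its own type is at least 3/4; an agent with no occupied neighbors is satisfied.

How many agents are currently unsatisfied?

(1,1)X 1/1 satisfied
(1,3)X 2/2 satisfied
(1,4)X 1/2 not
(2,1)X 2/3 not
(2,2)X 3/3 satisfied
(2,3)X 2/4 not
(2,4)O 0/3 not
(3,1)O 0/3 not
(3,2)X 2/4 not
(3,3)O 0/3 not
(3,4)X 1/3 not
(4,1)X 1/2 not
(4,2)X 2/2 satisfied
(4,4)X 1/1 satisfied
Unsatisfied: (1,4), (2,1), (2,3), (2,4), (3,1), (3,2), (3,3), (3,4), (4,1) — 9 in total.

9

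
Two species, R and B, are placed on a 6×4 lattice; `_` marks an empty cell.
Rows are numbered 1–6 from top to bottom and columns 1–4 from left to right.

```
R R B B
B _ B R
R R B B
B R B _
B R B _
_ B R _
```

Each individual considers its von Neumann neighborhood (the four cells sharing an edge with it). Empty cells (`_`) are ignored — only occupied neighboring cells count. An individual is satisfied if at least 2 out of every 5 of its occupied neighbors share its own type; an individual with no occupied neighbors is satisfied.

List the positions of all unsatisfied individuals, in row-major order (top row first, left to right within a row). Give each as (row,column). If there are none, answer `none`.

(1,1)R 1/2 satisfied
(1,2)R 1/2 satisfied
(1,3)B 2/3 satisfied
(1,4)B 1/2 satisfied
(2,1)B 0/2 not
(2,3)B 2/3 satisfied
(2,4)R 0/3 not
(3,1)R 1/3 not
(3,2)R 2/3 satisfied
(3,3)B 3/4 satisfied
(3,4)B 1/2 satisfied
(4,1)B 1/3 not
(4,2)R 2/4 satisfied
(4,3)B 2/3 satisfied
(5,1)B 1/2 satisfied
(5,2)R 1/4 not
(5,3)B 1/3 not
(6,2)B 0/2 not
(6,3)R 0/2 not

(2,1), (2,4), (3,1), (4,1), (5,2), (5,3), (6,2), (6,3)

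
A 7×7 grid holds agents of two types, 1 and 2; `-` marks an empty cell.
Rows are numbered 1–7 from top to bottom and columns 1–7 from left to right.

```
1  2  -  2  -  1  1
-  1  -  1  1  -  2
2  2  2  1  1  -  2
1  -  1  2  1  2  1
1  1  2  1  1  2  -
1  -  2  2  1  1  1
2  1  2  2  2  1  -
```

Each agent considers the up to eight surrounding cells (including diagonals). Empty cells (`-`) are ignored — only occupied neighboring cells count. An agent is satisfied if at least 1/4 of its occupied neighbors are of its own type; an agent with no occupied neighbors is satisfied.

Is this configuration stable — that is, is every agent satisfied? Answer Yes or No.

(1,1)1 1/2 ✓
(1,2)2 0/2 ✗
(1,4)2 0/2 ✗
(1,6)1 2/3 ✓
(1,7)1 1/2 ✓
(2,2)1 1/5 ✗
(2,4)1 3/5 ✓
(2,5)1 4/5 ✓
(2,7)2 1/3 ✓
(3,1)2 1/3 ✓
(3,2)2 2/5 ✓
(3,3)2 2/6 ✓
(3,4)1 5/7 ✓
(3,5)1 4/6 ✓
(3,7)2 2/3 ✓
(4,1)1 2/4 ✓
(4,3)1 3/7 ✓
(4,4)2 2/8 ✓
(4,5)1 4/7 ✓
(4,6)2 2/6 ✓
(4,7)1 0/3 ✗
(5,1)1 3/3 ✓
(5,2)1 4/6 ✓
(5,3)2 3/6 ✓
(5,4)1 4/8 ✓
(5,5)1 4/8 ✓
(5,6)2 1/7 ✗
(6,1)1 3/4 ✓
(6,3)2 4/7 ✓
(6,4)2 5/8 ✓
(6,5)1 4/8 ✓
(6,6)1 4/6 ✓
(6,7)1 2/3 ✓
(7,1)2 0/2 ✗
(7,2)1 1/4 ✓
(7,3)2 3/4 ✓
(7,4)2 4/5 ✓
(7,5)2 2/5 ✓
(7,6)1 3/4 ✓
For instance (1,2) has only 0/2 same-type neighbors, below 1/4.

No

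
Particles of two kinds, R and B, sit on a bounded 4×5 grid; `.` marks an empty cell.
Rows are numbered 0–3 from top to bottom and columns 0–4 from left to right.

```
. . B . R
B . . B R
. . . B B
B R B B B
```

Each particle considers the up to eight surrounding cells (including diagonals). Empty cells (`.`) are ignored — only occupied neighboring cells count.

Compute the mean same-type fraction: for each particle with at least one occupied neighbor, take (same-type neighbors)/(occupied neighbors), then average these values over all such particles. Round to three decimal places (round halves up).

0.605

(0,2)B 1/1
(0,4)R 1/2
(1,0)B — no occupied neighbors
(1,3)B 3/5
(1,4)R 1/4
(2,3)B 5/6
(2,4)B 4/5
(3,0)B 0/1
(3,1)R 0/2
(3,2)B 2/3
(3,3)B 4/4
(3,4)B 3/3
Sum over 11 particles: 1/1 + 1/2 + 3/5 + 1/4 + 5/6 + 4/5 + 0/1 + 0/2 + 2/3 + 4/4 + 3/3 = 133/20; mean = 133/20 ÷ 11 = 133/220 = 0.604545… → 0.605.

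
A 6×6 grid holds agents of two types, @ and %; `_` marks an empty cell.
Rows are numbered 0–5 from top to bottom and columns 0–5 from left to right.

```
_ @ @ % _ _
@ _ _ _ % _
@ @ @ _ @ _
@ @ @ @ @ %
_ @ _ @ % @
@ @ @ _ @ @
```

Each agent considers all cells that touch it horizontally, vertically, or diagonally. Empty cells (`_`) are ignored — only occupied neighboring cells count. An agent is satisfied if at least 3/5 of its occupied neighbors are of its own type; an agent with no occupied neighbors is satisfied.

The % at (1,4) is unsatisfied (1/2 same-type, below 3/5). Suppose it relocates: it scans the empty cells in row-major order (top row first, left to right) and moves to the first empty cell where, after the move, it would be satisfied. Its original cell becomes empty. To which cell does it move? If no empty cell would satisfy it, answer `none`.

Vacating (1,4). Empty cells in order:
  (0,0): 0/2 same-type → still unsatisfied.
  (0,4): 1/1 same-type → satisfied — stop here.

(0,4)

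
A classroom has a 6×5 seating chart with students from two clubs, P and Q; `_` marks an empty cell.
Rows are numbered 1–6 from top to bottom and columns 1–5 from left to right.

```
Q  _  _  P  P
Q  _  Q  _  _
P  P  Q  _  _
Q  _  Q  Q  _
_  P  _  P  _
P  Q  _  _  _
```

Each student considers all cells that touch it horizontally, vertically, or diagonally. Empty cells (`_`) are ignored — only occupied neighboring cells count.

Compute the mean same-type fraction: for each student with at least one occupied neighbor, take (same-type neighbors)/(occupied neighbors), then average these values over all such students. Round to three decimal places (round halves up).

0.416

(1,1)Q 1/1
(1,4)P 1/2
(1,5)P 1/1
(2,1)Q 1/3
(2,3)Q 1/3
(3,1)P 1/3
(3,2)P 1/6
(3,3)Q 3/4
(4,1)Q 0/3
(4,3)Q 2/5
(4,4)Q 2/3
(5,2)P 1/4
(5,4)P 0/2
(6,1)P 1/2
(6,2)Q 0/2
Sum over 15 students: 1/1 + 1/2 + 1/1 + 1/3 + 1/3 + 1/3 + 1/6 + 3/4 + 0/3 + 2/5 + 2/3 + 1/4 + 0/2 + 1/2 + 0/2 = 187/30; mean = 187/30 ÷ 15 = 187/450 = 0.415555… → 0.416.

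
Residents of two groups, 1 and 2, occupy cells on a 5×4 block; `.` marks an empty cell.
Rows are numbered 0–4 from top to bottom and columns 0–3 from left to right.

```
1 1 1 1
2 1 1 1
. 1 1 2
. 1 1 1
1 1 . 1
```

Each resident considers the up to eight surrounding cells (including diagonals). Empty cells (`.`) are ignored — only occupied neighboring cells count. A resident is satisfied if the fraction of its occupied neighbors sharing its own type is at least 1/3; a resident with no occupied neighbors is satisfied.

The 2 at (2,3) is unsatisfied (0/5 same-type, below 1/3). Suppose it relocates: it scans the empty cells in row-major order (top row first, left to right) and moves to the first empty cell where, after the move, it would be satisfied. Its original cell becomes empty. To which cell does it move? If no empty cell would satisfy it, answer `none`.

Vacating (2,3). Empty cells in order:
  (2,0): 1/4 same-type → still unsatisfied.
  (3,0): 0/4 same-type → still unsatisfied.
  (4,2): 0/5 same-type → still unsatisfied.

none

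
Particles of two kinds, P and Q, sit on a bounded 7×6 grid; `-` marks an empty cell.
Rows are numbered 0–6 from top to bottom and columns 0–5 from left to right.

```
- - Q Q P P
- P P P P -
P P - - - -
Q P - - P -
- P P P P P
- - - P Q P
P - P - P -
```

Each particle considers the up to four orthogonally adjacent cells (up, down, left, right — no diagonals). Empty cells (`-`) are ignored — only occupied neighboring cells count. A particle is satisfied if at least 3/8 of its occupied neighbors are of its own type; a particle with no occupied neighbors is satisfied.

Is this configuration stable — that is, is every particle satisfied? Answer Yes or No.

Row 0: (0,2)Q 1/2 ✓ · (0,3)Q 1/3 ✗ · (0,4)P 2/3 ✓ · (0,5)P 1/1 ✓
Row 1: (1,1)P 2/2 ✓ · (1,2)P 2/3 ✓ · (1,3)P 2/3 ✓ · (1,4)P 2/2 ✓
Row 2: (2,0)P 1/2 ✓ · (2,1)P 3/3 ✓
Row 3: (3,0)Q 0/2 ✗ · (3,1)P 2/3 ✓ · (3,4)P 1/1 ✓
Row 4: (4,1)P 2/2 ✓ · (4,2)P 2/2 ✓ · (4,3)P 3/3 ✓ · (4,4)P 3/4 ✓ · (4,5)P 2/2 ✓
Row 5: (5,3)P 1/2 ✓ · (5,4)Q 0/4 ✗ · (5,5)P 1/2 ✓
Row 6: (6,0)P 0/0 ✓ · (6,2)P 0/0 ✓ · (6,4)P 0/1 ✗
For instance (0,3) has only 1/3 same-type neighbors, below 3/8.

No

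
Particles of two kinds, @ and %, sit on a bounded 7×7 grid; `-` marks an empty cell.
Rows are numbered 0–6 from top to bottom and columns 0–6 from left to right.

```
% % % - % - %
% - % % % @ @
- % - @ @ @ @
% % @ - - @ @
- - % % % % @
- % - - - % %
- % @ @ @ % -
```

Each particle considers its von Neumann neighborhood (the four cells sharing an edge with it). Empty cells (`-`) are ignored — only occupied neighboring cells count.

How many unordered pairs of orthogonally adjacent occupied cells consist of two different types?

Scan each occupied cell's neighbors to the right and below so each pair is counted once.
From row 0: 1 unlike of 6 pairs (running 1/6).
From row 1: 3 unlike of 8 pairs (running 4/14).
From row 2: 0 unlike of 6 pairs (running 4/20).
From row 3: 3 unlike of 6 pairs (running 7/26).
From row 4: 2 unlike of 6 pairs (running 9/32).
From row 5: 0 unlike of 3 pairs (running 9/35).
From row 6: 2 unlike of 4 pairs (running 11/39).
Total adjacent occupied pairs: 39; unlike-type pairs: 11.

11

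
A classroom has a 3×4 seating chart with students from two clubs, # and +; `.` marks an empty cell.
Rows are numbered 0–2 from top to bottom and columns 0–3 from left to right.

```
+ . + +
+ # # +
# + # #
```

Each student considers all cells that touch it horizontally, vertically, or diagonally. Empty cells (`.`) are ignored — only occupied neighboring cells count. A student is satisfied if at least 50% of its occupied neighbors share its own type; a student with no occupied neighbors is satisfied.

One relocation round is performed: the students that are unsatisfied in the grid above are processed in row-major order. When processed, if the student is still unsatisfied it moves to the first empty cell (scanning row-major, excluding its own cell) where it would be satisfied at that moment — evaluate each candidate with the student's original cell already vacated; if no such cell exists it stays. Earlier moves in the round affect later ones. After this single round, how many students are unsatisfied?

3

Initially unsatisfied (in order): (1,1), (1,2), (1,3), (2,0), (2,1).
  (1,1): no empty cell satisfies it; stays.
  (1,2): no empty cell satisfies it; stays.
  (1,3) → (0,1).
  (2,0) → (1,3).
  (2,1) → (2,0).
Resulting grid:
+ + + +
+ # # #
+ . # #
Unsatisfied now: (0,2), (0,3), (1,1).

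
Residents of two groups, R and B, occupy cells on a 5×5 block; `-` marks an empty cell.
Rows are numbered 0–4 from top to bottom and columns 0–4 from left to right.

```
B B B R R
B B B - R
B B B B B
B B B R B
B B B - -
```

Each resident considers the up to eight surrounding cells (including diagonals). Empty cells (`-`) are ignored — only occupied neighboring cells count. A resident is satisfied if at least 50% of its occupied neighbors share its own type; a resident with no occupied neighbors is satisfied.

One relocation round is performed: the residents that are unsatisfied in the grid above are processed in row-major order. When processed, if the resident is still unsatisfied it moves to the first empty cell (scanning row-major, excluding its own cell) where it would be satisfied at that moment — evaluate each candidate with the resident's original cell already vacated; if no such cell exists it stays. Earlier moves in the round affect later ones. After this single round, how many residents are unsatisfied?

1

Initially unsatisfied (in order): (3,3).
  (3,3): no empty cell satisfies it; stays.
Resulting grid:
B B B R R
B B B - R
B B B B B
B B B R B
B B B - -
Unsatisfied now: (3,3).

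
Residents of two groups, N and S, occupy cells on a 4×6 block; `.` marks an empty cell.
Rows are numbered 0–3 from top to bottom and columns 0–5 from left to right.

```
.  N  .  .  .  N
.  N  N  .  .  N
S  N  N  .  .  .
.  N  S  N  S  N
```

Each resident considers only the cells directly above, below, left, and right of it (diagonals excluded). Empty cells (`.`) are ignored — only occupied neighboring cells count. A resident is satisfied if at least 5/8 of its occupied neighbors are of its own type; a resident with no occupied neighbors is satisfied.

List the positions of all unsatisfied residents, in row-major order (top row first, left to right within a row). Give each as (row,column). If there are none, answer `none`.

(2,0), (3,1), (3,2), (3,3), (3,4), (3,5)

Row 0: (0,1)N 1/1 ✓ · (0,5)N 1/1 ✓
Row 1: (1,1)N 3/3 ✓ · (1,2)N 2/2 ✓ · (1,5)N 1/1 ✓
Row 2: (2,0)S 0/1 ✗ · (2,1)N 3/4 ✓ · (2,2)N 2/3 ✓
Row 3: (3,1)N 1/2 ✗ · (3,2)S 0/3 ✗ · (3,3)N 0/2 ✗ · (3,4)S 0/2 ✗ · (3,5)N 0/1 ✗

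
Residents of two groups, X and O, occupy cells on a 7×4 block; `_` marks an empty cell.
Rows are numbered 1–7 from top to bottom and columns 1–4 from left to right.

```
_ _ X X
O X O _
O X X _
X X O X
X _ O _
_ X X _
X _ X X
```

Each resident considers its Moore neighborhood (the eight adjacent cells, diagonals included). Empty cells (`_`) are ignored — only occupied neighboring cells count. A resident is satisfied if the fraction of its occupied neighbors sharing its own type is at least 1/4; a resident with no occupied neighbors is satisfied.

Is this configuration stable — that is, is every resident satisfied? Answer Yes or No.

Row 1: (1,3)X 2/3 ✓ · (1,4)X 1/2 ✓
Row 2: (2,1)O 1/3 ✓ · (2,2)X 3/6 ✓ · (2,3)O 0/5 ✗
Row 3: (3,1)O 1/5 ✗ · (3,2)X 4/8 ✓ · (3,3)X 4/6 ✓
Row 4: (4,1)X 3/4 ✓ · (4,2)X 4/7 ✓ · (4,3)O 1/5 ✗ · (4,4)X 1/3 ✓
Row 5: (5,1)X 3/3 ✓ · (5,3)O 1/5 ✗
Row 6: (6,2)X 4/5 ✓ · (6,3)X 3/4 ✓
Row 7: (7,1)X 1/1 ✓ · (7,3)X 3/3 ✓ · (7,4)X 2/2 ✓
For instance (2,3) has only 0/5 same-type neighbors, below 1/4.

No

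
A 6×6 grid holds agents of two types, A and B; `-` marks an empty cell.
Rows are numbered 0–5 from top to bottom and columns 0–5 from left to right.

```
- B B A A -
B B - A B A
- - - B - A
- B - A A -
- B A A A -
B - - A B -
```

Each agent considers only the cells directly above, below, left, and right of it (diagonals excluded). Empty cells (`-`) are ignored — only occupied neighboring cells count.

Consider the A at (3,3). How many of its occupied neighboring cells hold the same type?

Occupied neighbors of (3,3): (2,3)=B, (4,3)=A, (3,4)=A.
Same type (A): 2 of 3.

2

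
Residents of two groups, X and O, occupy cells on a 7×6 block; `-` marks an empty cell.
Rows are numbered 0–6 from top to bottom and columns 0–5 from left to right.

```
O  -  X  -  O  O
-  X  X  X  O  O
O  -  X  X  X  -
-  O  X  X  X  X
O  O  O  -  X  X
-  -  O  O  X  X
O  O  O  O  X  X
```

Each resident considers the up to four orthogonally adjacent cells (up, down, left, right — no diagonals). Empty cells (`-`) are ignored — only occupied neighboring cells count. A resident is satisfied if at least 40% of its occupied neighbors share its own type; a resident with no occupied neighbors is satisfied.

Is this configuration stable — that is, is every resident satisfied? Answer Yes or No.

Yes

(0,0)O 0/0 ✓
(0,2)X 1/1 ✓
(0,4)O 2/2 ✓
(0,5)O 2/2 ✓
(1,1)X 1/1 ✓
(1,2)X 4/4 ✓
(1,3)X 2/3 ✓
(1,4)O 2/4 ✓
(1,5)O 2/2 ✓
(2,0)O 0/0 ✓
(2,2)X 3/3 ✓
(2,3)X 4/4 ✓
(2,4)X 2/3 ✓
(3,1)O 1/2 ✓
(3,2)X 2/4 ✓
(3,3)X 3/3 ✓
(3,4)X 4/4 ✓
(3,5)X 2/2 ✓
(4,0)O 1/1 ✓
(4,1)O 3/3 ✓
(4,2)O 2/3 ✓
(4,4)X 3/3 ✓
(4,5)X 3/3 ✓
(5,2)O 3/3 ✓
(5,3)O 2/3 ✓
(5,4)X 3/4 ✓
(5,5)X 3/3 ✓
(6,0)O 1/1 ✓
(6,1)O 2/2 ✓
(6,2)O 3/3 ✓
(6,3)O 2/3 ✓
(6,4)X 2/3 ✓
(6,5)X 2/2 ✓
All meet the threshold, so the configuration is stable.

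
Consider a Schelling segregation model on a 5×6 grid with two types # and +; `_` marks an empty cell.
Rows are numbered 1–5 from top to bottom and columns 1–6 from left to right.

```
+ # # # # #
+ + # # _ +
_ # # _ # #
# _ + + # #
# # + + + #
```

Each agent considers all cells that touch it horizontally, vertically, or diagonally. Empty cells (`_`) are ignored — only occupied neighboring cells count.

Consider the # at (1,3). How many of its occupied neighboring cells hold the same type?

4

Occupied neighbors of (1,3): (1,2)=#, (1,4)=#, (2,2)=+, (2,3)=#, (2,4)=#.
Same type (#): 4 of 5.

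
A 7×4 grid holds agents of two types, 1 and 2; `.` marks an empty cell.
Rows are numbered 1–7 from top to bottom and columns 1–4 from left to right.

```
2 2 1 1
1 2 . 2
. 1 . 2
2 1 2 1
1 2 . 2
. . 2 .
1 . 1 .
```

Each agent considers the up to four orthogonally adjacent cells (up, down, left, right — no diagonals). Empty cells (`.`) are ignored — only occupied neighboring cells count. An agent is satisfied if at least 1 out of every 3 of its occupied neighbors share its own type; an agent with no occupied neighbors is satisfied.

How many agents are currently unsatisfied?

(1,1)2 1/2 ✓
(1,2)2 2/3 ✓
(1,3)1 1/2 ✓
(1,4)1 1/2 ✓
(2,1)1 0/2 ✗
(2,2)2 1/3 ✓
(2,4)2 1/2 ✓
(3,2)1 1/2 ✓
(3,4)2 1/2 ✓
(4,1)2 0/2 ✗
(4,2)1 1/4 ✗
(4,3)2 0/2 ✗
(4,4)1 0/3 ✗
(5,1)1 0/2 ✗
(5,2)2 0/2 ✗
(5,4)2 0/1 ✗
(6,3)2 0/1 ✗
(7,1)1 0/0 ✓
(7,3)1 0/1 ✗
Unsatisfied: (2,1), (4,1), (4,2), (4,3), (4,4), (5,1), (5,2), (5,4), (6,3), (7,3) — 10 in total.

10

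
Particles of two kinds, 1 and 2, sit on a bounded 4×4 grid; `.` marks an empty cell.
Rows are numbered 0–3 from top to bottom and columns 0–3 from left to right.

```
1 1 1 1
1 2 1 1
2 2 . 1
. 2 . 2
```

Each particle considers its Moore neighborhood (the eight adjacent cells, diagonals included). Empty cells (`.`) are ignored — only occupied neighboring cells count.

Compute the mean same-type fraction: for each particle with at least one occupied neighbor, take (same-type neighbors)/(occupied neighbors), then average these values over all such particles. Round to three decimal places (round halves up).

0.668

(0,0)1 2/3
(0,1)1 4/5
(0,2)1 4/5
(0,3)1 3/3
(1,0)1 2/5
(1,1)2 2/7
(1,2)1 5/7
(1,3)1 4/4
(2,0)2 3/4
(2,1)2 3/5
(2,3)1 2/3
(3,1)2 2/2
(3,3)2 0/1
Sum over 13 particles: 2/3 + 4/5 + 4/5 + 3/3 + 2/5 + 2/7 + 5/7 + 4/4 + 3/4 + 3/5 + 2/3 + 2/2 + 0/1 = 521/60; mean = 521/60 ÷ 13 = 521/780 = 0.667948… → 0.668.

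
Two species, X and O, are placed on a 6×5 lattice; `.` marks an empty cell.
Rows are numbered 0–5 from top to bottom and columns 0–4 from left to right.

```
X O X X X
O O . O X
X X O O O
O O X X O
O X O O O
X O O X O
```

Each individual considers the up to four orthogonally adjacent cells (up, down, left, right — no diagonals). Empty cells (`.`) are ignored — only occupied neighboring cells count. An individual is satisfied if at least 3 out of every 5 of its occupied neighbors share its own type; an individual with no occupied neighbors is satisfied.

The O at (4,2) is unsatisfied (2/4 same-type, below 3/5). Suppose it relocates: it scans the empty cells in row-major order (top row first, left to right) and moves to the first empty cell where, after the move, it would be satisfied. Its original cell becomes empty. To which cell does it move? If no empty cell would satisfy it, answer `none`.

Vacating (4,2). Empty cells in order:
  (1,2): 3/4 same-type → satisfied — stop here.

(1,2)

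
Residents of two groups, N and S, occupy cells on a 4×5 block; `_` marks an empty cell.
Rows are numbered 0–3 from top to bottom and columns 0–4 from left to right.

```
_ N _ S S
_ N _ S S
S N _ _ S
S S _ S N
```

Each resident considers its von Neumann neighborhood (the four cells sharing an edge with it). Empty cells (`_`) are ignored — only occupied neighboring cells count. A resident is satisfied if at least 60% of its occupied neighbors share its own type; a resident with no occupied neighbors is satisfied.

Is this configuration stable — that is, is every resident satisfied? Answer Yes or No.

Row 0: (0,1)N 1/1 ok · (0,3)S 2/2 ok · (0,4)S 2/2 ok
Row 1: (1,1)N 2/2 ok · (1,3)S 2/2 ok · (1,4)S 3/3 ok
Row 2: (2,0)S 1/2 unhappy · (2,1)N 1/3 unhappy · (2,4)S 1/2 unhappy
Row 3: (3,0)S 2/2 ok · (3,1)S 1/2 unhappy · (3,3)S 0/1 unhappy · (3,4)N 0/2 unhappy
For instance (2,0) has only 1/2 same-type neighbors, below 3/5.

No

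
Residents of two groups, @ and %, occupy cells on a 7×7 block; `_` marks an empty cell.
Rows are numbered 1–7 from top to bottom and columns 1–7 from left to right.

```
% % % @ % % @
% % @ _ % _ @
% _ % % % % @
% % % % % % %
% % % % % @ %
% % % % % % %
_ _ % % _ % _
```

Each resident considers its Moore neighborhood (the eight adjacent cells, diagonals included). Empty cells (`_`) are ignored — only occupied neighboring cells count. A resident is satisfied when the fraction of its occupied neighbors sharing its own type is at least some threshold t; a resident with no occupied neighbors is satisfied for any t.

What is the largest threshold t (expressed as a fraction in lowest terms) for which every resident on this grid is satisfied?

(1,1)% 3/3
(1,2)% 4/5
(1,3)% 2/4
(1,4)@ 1/4
(1,5)% 2/3
(1,6)% 2/4
(1,7)@ 1/2
(2,1)% 4/4
(2,2)% 6/7
(2,3)@ 1/6
(2,5)% 5/6
(2,7)@ 2/4
(3,1)% 4/4
(3,3)% 5/6
(3,4)% 6/7
(3,5)% 6/6
(3,6)% 5/7
(3,7)@ 1/4
(4,1)% 4/4
(4,2)% 7/7
(4,3)% 7/7
(4,4)% 8/8
(4,5)% 7/8
(4,6)% 6/8
(4,7)% 3/5
(5,1)% 5/5
(5,2)% 8/8
(5,3)% 8/8
(5,4)% 8/8
(5,5)% 7/8
(5,6)@ 0/8
(5,7)% 4/5
(6,1)% 3/3
(6,2)% 6/6
(6,3)% 7/7
(6,4)% 7/7
(6,5)% 6/7
(6,6)% 5/6
(6,7)% 3/4
(7,3)% 4/4
(7,4)% 4/4
(7,6)% 3/3
The smallest same-type fraction is 0/8 at (5,6), which reduces to 0/1. Any threshold above that leaves this resident unsatisfied.

0/1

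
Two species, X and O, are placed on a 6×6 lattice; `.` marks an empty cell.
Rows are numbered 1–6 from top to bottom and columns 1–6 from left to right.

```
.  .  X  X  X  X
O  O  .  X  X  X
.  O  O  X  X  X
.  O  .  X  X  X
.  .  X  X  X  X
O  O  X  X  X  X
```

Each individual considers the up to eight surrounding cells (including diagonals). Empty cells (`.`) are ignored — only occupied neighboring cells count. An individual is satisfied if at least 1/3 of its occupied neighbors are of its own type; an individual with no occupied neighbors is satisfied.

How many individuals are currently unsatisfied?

0

(1,3)X 2/3 satisfied
(1,4)X 4/4 satisfied
(1,5)X 5/5 satisfied
(1,6)X 3/3 satisfied
(2,1)O 2/2 satisfied
(2,2)O 3/4 satisfied
(2,4)X 6/7 satisfied
(2,5)X 8/8 satisfied
(2,6)X 5/5 satisfied
(3,2)O 4/4 satisfied
(3,3)O 3/6 satisfied
(3,4)X 5/6 satisfied
(3,5)X 8/8 satisfied
(3,6)X 5/5 satisfied
(4,2)O 2/3 satisfied
(4,4)X 6/7 satisfied
(4,5)X 8/8 satisfied
(4,6)X 5/5 satisfied
(5,3)X 4/6 satisfied
(5,4)X 7/7 satisfied
(5,5)X 8/8 satisfied
(5,6)X 5/5 satisfied
(6,1)O 1/1 satisfied
(6,2)O 1/3 satisfied
(6,3)X 3/4 satisfied
(6,4)X 5/5 satisfied
(6,5)X 5/5 satisfied
(6,6)X 3/3 satisfied
Every one meets the threshold.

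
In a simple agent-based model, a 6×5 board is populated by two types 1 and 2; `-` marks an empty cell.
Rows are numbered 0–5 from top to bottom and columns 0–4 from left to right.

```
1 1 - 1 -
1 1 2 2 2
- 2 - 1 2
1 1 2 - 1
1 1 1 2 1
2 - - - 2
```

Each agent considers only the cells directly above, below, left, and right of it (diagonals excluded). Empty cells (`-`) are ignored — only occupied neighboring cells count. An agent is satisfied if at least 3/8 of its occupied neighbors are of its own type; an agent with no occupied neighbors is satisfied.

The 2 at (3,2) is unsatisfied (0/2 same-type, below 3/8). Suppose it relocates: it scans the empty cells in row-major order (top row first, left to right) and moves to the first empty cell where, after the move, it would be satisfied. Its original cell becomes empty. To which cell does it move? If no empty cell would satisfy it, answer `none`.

(0,4)

Vacating (3,2). Empty cells in order:
  (0,2): 1/3 same-type → still unsatisfied.
  (0,4): 1/2 same-type → satisfied — stop here.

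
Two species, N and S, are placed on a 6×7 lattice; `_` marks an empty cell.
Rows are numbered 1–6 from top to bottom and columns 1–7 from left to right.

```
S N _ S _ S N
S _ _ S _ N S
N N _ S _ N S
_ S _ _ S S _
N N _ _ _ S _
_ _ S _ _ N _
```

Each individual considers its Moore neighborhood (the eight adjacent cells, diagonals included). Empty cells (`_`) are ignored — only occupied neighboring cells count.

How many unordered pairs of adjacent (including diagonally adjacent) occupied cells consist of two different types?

19

Scan each occupied cell's neighbors to the right and below (and the two forward diagonals) so each pair is counted once.
Row 1: S(1,1)–N(1,2)≠ S(1,1)–S(2,1)= N(1,2)–S(2,1)≠ S(1,4)–S(2,4)= S(1,6)–N(1,7)≠ S(1,6)–N(2,6)≠ S(1,6)–S(2,7)= N(1,7)–S(2,7)≠ N(1,7)–N(2,6)=  → 5/9 unlike.
Row 2: S(2,1)–N(3,1)≠ S(2,1)–N(3,2)≠ S(2,4)–S(3,4)= N(2,6)–S(2,7)≠ N(2,6)–N(3,6)= N(2,6)–S(3,7)≠ S(2,7)–S(3,7)= S(2,7)–N(3,6)≠  → 5/8 unlike.
Row 3: N(3,1)–N(3,2)= N(3,1)–S(4,2)≠ N(3,2)–S(4,2)≠ S(3,4)–S(4,5)= N(3,6)–S(3,7)≠ N(3,6)–S(4,6)≠ N(3,6)–S(4,5)≠ S(3,7)–S(4,6)=  → 5/8 unlike.
Row 4: S(4,2)–N(5,2)≠ S(4,2)–N(5,1)≠ S(4,5)–S(4,6)= S(4,5)–S(5,6)= S(4,6)–S(5,6)=  → 2/5 unlike.
Row 5: N(5,1)–N(5,2)= N(5,2)–S(6,3)≠ S(5,6)–N(6,6)≠  → 2/3 unlike.
Total adjacent occupied pairs: 33; unlike-type pairs: 19.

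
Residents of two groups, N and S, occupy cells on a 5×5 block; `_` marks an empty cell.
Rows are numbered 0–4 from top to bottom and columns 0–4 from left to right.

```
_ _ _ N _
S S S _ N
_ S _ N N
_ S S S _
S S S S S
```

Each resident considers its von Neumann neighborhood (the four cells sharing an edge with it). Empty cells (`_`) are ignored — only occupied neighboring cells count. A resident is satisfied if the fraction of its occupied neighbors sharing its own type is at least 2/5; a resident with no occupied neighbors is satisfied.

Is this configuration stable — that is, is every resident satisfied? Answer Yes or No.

(0,3)N 0/0 ok
(1,0)S 1/1 ok
(1,1)S 3/3 ok
(1,2)S 1/1 ok
(1,4)N 1/1 ok
(2,1)S 2/2 ok
(2,3)N 1/2 ok
(2,4)N 2/2 ok
(3,1)S 3/3 ok
(3,2)S 3/3 ok
(3,3)S 2/3 ok
(4,0)S 1/1 ok
(4,1)S 3/3 ok
(4,2)S 3/3 ok
(4,3)S 3/3 ok
(4,4)S 1/1 ok
All meet the threshold, so the configuration is stable.

Yes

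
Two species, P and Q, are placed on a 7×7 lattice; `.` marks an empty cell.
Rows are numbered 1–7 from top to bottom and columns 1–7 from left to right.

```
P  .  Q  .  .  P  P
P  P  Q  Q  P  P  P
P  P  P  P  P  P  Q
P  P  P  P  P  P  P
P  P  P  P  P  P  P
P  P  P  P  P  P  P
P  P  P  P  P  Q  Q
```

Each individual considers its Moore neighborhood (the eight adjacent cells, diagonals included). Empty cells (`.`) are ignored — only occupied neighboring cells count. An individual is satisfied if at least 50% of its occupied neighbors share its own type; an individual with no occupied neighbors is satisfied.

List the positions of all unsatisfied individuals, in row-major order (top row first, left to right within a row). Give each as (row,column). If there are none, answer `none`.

(2,3), (2,4), (3,7), (7,6), (7,7)

(1,1)P 2/2 satisfied
(1,3)Q 2/3 satisfied
(1,6)P 4/4 satisfied
(1,7)P 3/3 satisfied
(2,1)P 4/4 satisfied
(2,2)P 5/7 satisfied
(2,3)Q 2/6 not
(2,4)Q 2/6 not
(2,5)P 5/6 satisfied
(2,6)P 6/7 satisfied
(2,7)P 4/5 satisfied
(3,1)P 5/5 satisfied
(3,2)P 7/8 satisfied
(3,3)P 6/8 satisfied
(3,4)P 6/8 satisfied
(3,5)P 7/8 satisfied
(3,6)P 7/8 satisfied
(3,7)Q 0/5 not
(4,1)P 5/5 satisfied
(4,2)P 8/8 satisfied
(4,3)P 8/8 satisfied
(4,4)P 8/8 satisfied
(4,5)P 8/8 satisfied
(4,6)P 7/8 satisfied
(4,7)P 4/5 satisfied
(5,1)P 5/5 satisfied
(5,2)P 8/8 satisfied
(5,3)P 8/8 satisfied
(5,4)P 8/8 satisfied
(5,5)P 8/8 satisfied
(5,6)P 8/8 satisfied
(5,7)P 5/5 satisfied
(6,1)P 5/5 satisfied
(6,2)P 8/8 satisfied
(6,3)P 8/8 satisfied
(6,4)P 8/8 satisfied
(6,5)P 7/8 satisfied
(6,6)P 6/8 satisfied
(6,7)P 3/5 satisfied
(7,1)P 3/3 satisfied
(7,2)P 5/5 satisfied
(7,3)P 5/5 satisfied
(7,4)P 5/5 satisfied
(7,5)P 4/5 satisfied
(7,6)Q 1/5 not
(7,7)Q 1/3 not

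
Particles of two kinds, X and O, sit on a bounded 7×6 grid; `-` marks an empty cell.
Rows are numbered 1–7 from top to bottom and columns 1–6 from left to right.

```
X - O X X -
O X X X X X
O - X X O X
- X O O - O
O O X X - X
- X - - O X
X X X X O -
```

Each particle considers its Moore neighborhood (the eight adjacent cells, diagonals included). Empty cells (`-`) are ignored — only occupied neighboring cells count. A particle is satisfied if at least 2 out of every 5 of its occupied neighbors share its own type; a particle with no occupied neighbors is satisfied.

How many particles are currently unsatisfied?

Row 1: (1,1)X 1/2 satisfied · (1,3)O 0/4 not · (1,4)X 4/5 satisfied · (1,5)X 4/4 satisfied
Row 2: (2,1)O 1/3 not · (2,2)X 3/6 satisfied · (2,3)X 5/6 satisfied · (2,4)X 6/8 satisfied · (2,5)X 6/7 satisfied · (2,6)X 3/4 satisfied
Row 3: (3,1)O 1/3 not · (3,3)X 5/7 satisfied · (3,4)X 4/7 satisfied · (3,5)O 2/7 not · (3,6)X 2/4 satisfied
Row 4: (4,2)X 2/6 not · (4,3)O 2/7 not · (4,4)O 2/6 not · (4,6)O 1/3 not
Row 5: (5,1)O 1/3 not · (5,2)O 2/5 satisfied · (5,3)X 3/6 satisfied · (5,4)X 1/4 not · (5,6)X 1/3 not
Row 6: (6,2)X 4/6 satisfied · (6,5)O 1/5 not · (6,6)X 1/3 not
Row 7: (7,1)X 2/2 satisfied · (7,2)X 3/3 satisfied · (7,3)X 3/3 satisfied · (7,4)X 1/3 not · (7,5)O 1/3 not
Unsatisfied: (1,3), (2,1), (3,1), (3,5), (4,2), (4,3), (4,4), (4,6), (5,1), (5,4), (5,6), (6,5), (6,6), (7,4), (7,5) — 15 in total.

15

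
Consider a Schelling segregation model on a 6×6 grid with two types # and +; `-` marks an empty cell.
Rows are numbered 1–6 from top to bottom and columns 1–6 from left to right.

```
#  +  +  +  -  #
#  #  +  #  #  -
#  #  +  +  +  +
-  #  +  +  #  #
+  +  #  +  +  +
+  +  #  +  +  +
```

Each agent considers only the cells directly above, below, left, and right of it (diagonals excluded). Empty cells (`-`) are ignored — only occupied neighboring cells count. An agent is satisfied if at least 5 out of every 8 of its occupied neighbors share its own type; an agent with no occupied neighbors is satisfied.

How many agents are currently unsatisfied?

16

Row 1: (1,1)# 1/2 ✗ · (1,2)+ 1/3 ✗ · (1,3)+ 3/3 ✓ · (1,4)+ 1/2 ✗ · (1,6)# 0/0 ✓
Row 2: (2,1)# 3/3 ✓ · (2,2)# 2/4 ✗ · (2,3)+ 2/4 ✗ · (2,4)# 1/4 ✗ · (2,5)# 1/2 ✗
Row 3: (3,1)# 2/2 ✓ · (3,2)# 3/4 ✓ · (3,3)+ 3/4 ✓ · (3,4)+ 3/4 ✓ · (3,5)+ 2/4 ✗ · (3,6)+ 1/2 ✗
Row 4: (4,2)# 1/3 ✗ · (4,3)+ 2/4 ✗ · (4,4)+ 3/4 ✓ · (4,5)# 1/4 ✗ · (4,6)# 1/3 ✗
Row 5: (5,1)+ 2/2 ✓ · (5,2)+ 2/4 ✗ · (5,3)# 1/4 ✗ · (5,4)+ 3/4 ✓ · (5,5)+ 3/4 ✓ · (5,6)+ 2/3 ✓
Row 6: (6,1)+ 2/2 ✓ · (6,2)+ 2/3 ✓ · (6,3)# 1/3 ✗ · (6,4)+ 2/3 ✓ · (6,5)+ 3/3 ✓ · (6,6)+ 2/2 ✓
Unsatisfied: (1,1), (1,2), (1,4), (2,2), (2,3), (2,4), (2,5), (3,5), (3,6), (4,2), (4,3), (4,5), (4,6), (5,2), (5,3), (6,3) — 16 in total.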